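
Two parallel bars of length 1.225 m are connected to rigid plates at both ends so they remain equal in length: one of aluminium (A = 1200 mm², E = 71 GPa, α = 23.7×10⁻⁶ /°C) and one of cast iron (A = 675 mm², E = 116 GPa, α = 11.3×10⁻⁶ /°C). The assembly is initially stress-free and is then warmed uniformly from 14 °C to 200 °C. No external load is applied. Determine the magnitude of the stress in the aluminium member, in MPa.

Equilibrium of a rigid end plate with no external load gives equal and opposite internal forces ±P in the two members. Since α_{aluminium} > α_{cast iron}, heating drives the aluminium into compression and the cast iron into tension.
Compatibility of the two members (thermal + elastic change equal): (α₁ − α₂)ΔT = P·[1/(A₁E₁) + 1/(A₂E₂)].
|α₁ − α₂|·ΔT = 12.4×10⁻⁶ × 186 = 0.002306.
1/(A₁E₁) + 1/(A₂E₂) = 1/(1200×71×10³) + 1/(675×116×10³) = 2.451×10⁻⁸ N⁻¹.
So P = 0.002306 / 2.451×10⁻⁸ = 94.11 kN.
σ_{aluminium} = P/A₁ = 94110/1200 = 78.42 MPa, compressive.

σ ≈ 78.4 MPa (compressive)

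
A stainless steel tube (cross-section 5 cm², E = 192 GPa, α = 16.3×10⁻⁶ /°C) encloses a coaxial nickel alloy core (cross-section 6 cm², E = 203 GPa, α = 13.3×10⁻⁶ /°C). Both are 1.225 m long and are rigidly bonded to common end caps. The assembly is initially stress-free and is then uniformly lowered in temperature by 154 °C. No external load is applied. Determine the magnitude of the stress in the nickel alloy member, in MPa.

σ ≈ 41.3 MPa (compressive)

Both members must finish at the same length. With the larger α, the stainless steel tends to over-contract; the plates restrain it, putting the stainless steel in tension and the nickel alloy in compression. With no external load the two internal forces are equal and opposite, magnitude P.
Setting the final lengths equal and cancelling L: (α₁ − α₂)ΔT = P/(A₁E₁) + P/(A₂E₂).
|α₁ − α₂|·ΔT = 3×10⁻⁶ × 154 = 0.000462.
1/(A₁E₁) + 1/(A₂E₂) = 1/(500×192×10³) + 1/(600×203×10³) = 1.863×10⁻⁸ N⁻¹.
So P = 0.000462 / 1.863×10⁻⁸ = 24.8 kN.
σ_{nickel alloy} = P/A₂ = 24800/600 = 41.34 MPa, compressive.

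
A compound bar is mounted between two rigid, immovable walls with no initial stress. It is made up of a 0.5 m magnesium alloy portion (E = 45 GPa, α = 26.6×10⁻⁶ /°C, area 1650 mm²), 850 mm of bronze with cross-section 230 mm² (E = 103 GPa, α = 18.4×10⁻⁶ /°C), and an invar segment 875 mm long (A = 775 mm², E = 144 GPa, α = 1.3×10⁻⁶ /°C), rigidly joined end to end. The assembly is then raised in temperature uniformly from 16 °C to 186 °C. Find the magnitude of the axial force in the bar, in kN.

P ≈ 101 kN (compressive)

If the supports were absent, the total length change would be Σ αᵢΔT Lᵢ = 26.6×10⁻⁶×170×500 + 18.4×10⁻⁶×170×850 + 1.3×10⁻⁶×170×875 = 5.113 mm.
Since the ends are fixed, an axial force P builds up, equal in every segment, with P · Σ Lᵢ/(AᵢEᵢ) = δ_free.
Σ Lᵢ/(AᵢEᵢ) = 500/(1650×45×10³) + 850/(230×103×10³) + 875/(775×144×10³) = 5.045×10⁻⁵ mm/N.
So P = 5.113 / 5.045×10⁻⁵ = 101.3 kN, compressive.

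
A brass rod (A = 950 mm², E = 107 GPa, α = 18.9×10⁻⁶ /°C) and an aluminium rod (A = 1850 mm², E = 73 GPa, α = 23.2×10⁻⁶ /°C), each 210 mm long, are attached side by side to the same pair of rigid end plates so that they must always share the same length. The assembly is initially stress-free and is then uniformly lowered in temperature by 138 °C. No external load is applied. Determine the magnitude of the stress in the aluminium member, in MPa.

σ ≈ 18.6 MPa (tensile)

Equilibrium of a rigid end plate with no external load gives equal and opposite internal forces ±P in the two members. Since α_{aluminium} > α_{brass}, cooling drives the aluminium into tension and the brass into compression.
Setting the final lengths equal and cancelling L: (α₁ − α₂)ΔT = P/(A₁E₁) + P/(A₂E₂).
|α₁ − α₂|·ΔT = 4.3×10⁻⁶ × 138 = 0.0005934.
1/(A₁E₁) + 1/(A₂E₂) = 1/(950×107×10³) + 1/(1850×73×10³) = 1.724×10⁻⁸ N⁻¹.
P = 0.0005934 / 1.724×10⁻⁸ = 34420 N = 34.42 kN.
σ_{aluminium} = P/A₂ = 34420/1850 = 18.6 MPa, tensile.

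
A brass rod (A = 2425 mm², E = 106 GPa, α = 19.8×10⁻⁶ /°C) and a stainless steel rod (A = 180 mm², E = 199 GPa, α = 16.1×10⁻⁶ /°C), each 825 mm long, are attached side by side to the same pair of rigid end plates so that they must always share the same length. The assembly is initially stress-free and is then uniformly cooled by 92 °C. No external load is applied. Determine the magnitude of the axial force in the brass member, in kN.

P ≈ 10.7 kN (tensile in the brass)

Both members must finish at the same length. With the larger α, the brass tends to over-contract; the plates restrain it, putting the brass in tension and the stainless steel in compression. With no external load the two internal forces are equal and opposite, magnitude P.
Compatibility of the two members (thermal + elastic change equal): (α₁ − α₂)ΔT = P·[1/(A₁E₁) + 1/(A₂E₂)].
|α₁ − α₂|·ΔT = 3.7×10⁻⁶ × 92 = 0.0003404.
1/(A₁E₁) + 1/(A₂E₂) = 1/(2425×106×10³) + 1/(180×199×10³) = 3.181×10⁻⁸ N⁻¹.
P = 0.0003404 / 3.181×10⁻⁸ = 10700 N = 10.7 kN.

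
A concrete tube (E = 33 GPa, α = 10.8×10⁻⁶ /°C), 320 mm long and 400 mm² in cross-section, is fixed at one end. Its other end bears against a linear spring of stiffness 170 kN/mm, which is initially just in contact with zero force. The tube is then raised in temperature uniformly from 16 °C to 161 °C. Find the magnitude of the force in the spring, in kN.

P ≈ 16.6 kN

If the spring were absent the tube would lengthen by αΔT L = 10.8×10⁻⁶ × 145 × 320 = 0.5011 mm.
With a force P in the spring, the elastic change of the tube is PL/(AE) and that of the spring is P/k; compatibility requires their sum to equal δ_free.
So P = δ_free / [L/(AE) + 1/k] = 0.5011 / [ 320/(400×33×10³) + 1/(170×10³) ].
P = 0.5011 / 3.012×10⁻⁵ = 16630 N.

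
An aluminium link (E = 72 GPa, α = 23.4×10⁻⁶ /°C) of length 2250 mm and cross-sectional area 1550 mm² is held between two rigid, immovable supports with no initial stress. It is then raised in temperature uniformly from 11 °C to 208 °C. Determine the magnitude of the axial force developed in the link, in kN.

P ≈ 514 kN (compressive)

The ends cannot move, so σ = EαΔT = 72×10³ × 23.4×10⁻⁶ × 197 = 331.9 MPa.
P = AEαΔT = 1550 × 72×10³ × 23.4×10⁻⁶ × 197 = 514.5 kN (compressive).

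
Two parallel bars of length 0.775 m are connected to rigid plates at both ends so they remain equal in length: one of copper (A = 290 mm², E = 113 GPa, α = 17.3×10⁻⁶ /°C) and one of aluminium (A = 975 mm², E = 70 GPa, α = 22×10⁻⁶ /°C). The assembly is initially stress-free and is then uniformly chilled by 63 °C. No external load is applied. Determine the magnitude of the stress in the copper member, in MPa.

σ ≈ 22.6 MPa (compressive)

Both members must finish at the same length. With the larger α, the aluminium tends to over-contract; the plates restrain it, putting the aluminium in tension and the copper in compression. With no external load the two internal forces are equal and opposite, magnitude P.
Compatibility of the two members (thermal + elastic change equal): (α₁ − α₂)ΔT = P·[1/(A₁E₁) + 1/(A₂E₂)].
|α₁ − α₂|·ΔT = 4.7×10⁻⁶ × 63 = 0.0002961.
1/(A₁E₁) + 1/(A₂E₂) = 1/(290×113×10³) + 1/(975×70×10³) = 4.517×10⁻⁸ N⁻¹.
P = 0.0002961 / 4.517×10⁻⁸ = 6556 N = 6.556 kN.
σ_{copper} = P/A₁ = 6556/290 = 22.61 MPa, compressive.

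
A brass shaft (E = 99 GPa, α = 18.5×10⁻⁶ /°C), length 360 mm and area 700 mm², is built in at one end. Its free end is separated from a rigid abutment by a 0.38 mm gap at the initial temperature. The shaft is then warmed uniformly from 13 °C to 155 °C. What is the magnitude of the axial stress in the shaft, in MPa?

Free thermal elongation = αΔT L = 18.5×10⁻⁶ × 142 × 360 = 0.9457 mm.
The gap closes (δ_free > 0.38 mm) and the wall then resists a further 0.9457 − 0.38 = 0.5657 mm of expansion.
Compatibility: PL/(AE) = 0.5657 mm, so σ = P/A = E × (0.5657/360) = 155.6 MPa.

σ ≈ 156 MPa (compressive)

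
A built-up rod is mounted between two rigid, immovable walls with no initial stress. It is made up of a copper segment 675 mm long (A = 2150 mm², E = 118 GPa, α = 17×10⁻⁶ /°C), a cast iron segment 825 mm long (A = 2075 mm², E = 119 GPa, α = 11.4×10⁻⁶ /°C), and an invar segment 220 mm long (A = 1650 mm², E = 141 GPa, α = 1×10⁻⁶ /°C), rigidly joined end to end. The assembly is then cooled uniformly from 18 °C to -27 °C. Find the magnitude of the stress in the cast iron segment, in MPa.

σ ≈ 65.9 MPa (tensile)

With the walls removed the bar would change length by δ_free = Σ αᵢΔT Lᵢ = 17×10⁻⁶×45×675 + 11.4×10⁻⁶×45×825 + 1×10⁻⁶×45×220 = 0.9495 mm.
Since the ends are fixed, an axial force P builds up, equal in every segment, with P · Σ Lᵢ/(AᵢEᵢ) = δ_free.
The series flexibility is Σ Lᵢ/(AᵢEᵢ) = 675/(2150×118×10³) + 825/(2075×119×10³) + 220/(1650×141×10³) = 6.947×10⁻⁶ mm/N.
P = 0.9495 / 6.947×10⁻⁶ = 136700 N = 136.7 kN, tensile.
σ_{cast iron} = P / A = 136700 / 2075 = 65.87 MPa.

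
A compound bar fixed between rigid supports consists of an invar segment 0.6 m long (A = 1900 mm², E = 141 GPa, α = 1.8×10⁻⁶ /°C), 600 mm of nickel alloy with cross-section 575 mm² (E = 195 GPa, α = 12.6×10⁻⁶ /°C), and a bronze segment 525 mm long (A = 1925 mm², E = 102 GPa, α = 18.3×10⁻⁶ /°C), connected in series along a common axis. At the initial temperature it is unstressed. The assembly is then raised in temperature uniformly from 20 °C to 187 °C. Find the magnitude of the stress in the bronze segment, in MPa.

Free thermal expansion of the whole bar: Σ αᵢΔT Lᵢ = 1.8×10⁻⁶×167×600 + 12.6×10⁻⁶×167×600 + 18.3×10⁻⁶×167×525 = 3.047 mm.
The rigid supports impose zero overall length change; the single axial force P common to all segments must satisfy P Σ Lᵢ/(AᵢEᵢ) = δ_free.
The series flexibility is Σ Lᵢ/(AᵢEᵢ) = 600/(1900×141×10³) + 600/(575×195×10³) + 525/(1925×102×10³) = 1.026×10⁻⁵ mm/N.
P = 3.047 / 1.026×10⁻⁵ = 296900 N = 296.9 kN, compressive.
σ_{bronze} = P / A = 296900 / 1925 = 154.2 MPa.

σ ≈ 154 MPa (compressive)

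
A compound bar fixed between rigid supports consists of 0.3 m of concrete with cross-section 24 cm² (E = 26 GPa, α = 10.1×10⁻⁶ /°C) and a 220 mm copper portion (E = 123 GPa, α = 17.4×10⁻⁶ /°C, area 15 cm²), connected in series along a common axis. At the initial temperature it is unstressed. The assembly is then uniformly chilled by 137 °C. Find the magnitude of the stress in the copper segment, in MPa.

If the supports were absent, the total length change would be Σ αᵢΔT Lᵢ = 10.1×10⁻⁶×137×300 + 17.4×10⁻⁶×137×220 = 0.9395 mm.
The rigid supports impose zero overall length change; the single axial force P common to all segments must satisfy P Σ Lᵢ/(AᵢEᵢ) = δ_free.
The series flexibility is Σ Lᵢ/(AᵢEᵢ) = 300/(2400×26×10³) + 220/(1500×123×10³) = 6×10⁻⁶ mm/N.
Hence P = δ_free / Σ(L/AE) = 0.9395/6×10⁻⁶ = 156.6 kN (tensile).
σ_{copper} = P / A = 156600 / 1500 = 104.4 MPa.

σ ≈ 104 MPa (tensile)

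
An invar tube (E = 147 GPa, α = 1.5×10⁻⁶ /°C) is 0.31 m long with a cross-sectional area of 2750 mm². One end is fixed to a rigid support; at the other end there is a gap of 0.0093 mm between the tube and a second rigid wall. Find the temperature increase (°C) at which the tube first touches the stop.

Contact occurs when the free expansion equals the gap: αΔT L = 0.0093 mm.
ΔT = 0.0093 / (1.5×10⁻⁶ × 310) = 20 °C.

ΔT ≈ 20 °C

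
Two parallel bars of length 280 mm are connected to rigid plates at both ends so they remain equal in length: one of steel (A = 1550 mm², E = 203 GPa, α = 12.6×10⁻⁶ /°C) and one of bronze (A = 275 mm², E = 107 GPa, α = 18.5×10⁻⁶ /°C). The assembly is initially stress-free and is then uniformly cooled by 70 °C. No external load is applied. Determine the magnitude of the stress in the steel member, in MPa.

The bronze has the larger α, so on cooling it would change length more than the steel if both were free. The rigid plates force a common final length, so the bronze is put into tension and the steel into compression, with equal and opposite forces P (no external load).
Setting the final lengths equal and cancelling L: (α₁ − α₂)ΔT = P/(A₁E₁) + P/(A₂E₂).
|α₁ − α₂|·ΔT = 5.9×10⁻⁶ × 70 = 0.000413.
1/(A₁E₁) + 1/(A₂E₂) = 1/(1550×203×10³) + 1/(275×107×10³) = 3.716×10⁻⁸ N⁻¹.
So P = 0.000413 / 3.716×10⁻⁸ = 11.11 kN.
σ_{steel} = P/A₁ = 11110/1550 = 7.17 MPa, compressive.

σ ≈ 7.17 MPa (compressive)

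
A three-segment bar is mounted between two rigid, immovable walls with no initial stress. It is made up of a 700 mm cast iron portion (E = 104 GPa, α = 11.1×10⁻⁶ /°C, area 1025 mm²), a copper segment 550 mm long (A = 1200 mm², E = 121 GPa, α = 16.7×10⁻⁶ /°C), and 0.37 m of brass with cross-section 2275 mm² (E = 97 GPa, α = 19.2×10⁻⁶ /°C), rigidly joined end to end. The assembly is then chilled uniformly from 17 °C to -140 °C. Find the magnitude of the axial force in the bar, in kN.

With the walls removed the bar would change length by δ_free = Σ αᵢΔT Lᵢ = 11.1×10⁻⁶×157×700 + 16.7×10⁻⁶×157×550 + 19.2×10⁻⁶×157×370 = 3.777 mm.
The rigid supports impose zero overall length change; the single axial force P common to all segments must satisfy P Σ Lᵢ/(AᵢEᵢ) = δ_free.
The series flexibility is Σ Lᵢ/(AᵢEᵢ) = 700/(1025×104×10³) + 550/(1200×121×10³) + 370/(2275×97×10³) = 1.203×10⁻⁵ mm/N.
So P = 3.777 / 1.203×10⁻⁵ = 314 kN, tensile.

P ≈ 314 kN (tensile)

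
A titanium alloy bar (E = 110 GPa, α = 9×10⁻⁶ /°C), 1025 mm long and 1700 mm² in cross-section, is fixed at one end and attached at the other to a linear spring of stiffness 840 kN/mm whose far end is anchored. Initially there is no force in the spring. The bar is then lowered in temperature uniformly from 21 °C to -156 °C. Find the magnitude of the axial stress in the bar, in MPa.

σ ≈ 144 MPa (tensile)

If the spring were absent the bar would shorten by αΔT L = 9×10⁻⁶ × 177 × 1025 = 1.633 mm.
Let P be the tensile force in the spring. The bar extends elastically by PL/(AE) and the spring stretches by P/k; together these equal δ_free.
So P = δ_free / [L/(AE) + 1/k] = 1.633 / [ 1025/(1700×110×10³) + 1/(840×10³) ].
P = 1.633 / 6.672×10⁻⁶ = 244700 N.
σ = P/A = 244700/1700 = 144 MPa.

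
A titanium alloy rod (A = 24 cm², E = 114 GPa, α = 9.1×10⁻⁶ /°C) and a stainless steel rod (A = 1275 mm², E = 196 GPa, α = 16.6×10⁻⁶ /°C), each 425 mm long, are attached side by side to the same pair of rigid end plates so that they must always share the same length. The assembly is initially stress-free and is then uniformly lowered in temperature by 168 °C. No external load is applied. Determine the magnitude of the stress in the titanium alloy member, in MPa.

σ ≈ 68.6 MPa (compressive)

The stainless steel has the larger α, so on cooling it would change length more than the titanium alloy if both were free. The rigid plates force a common final length, so the stainless steel is put into tension and the titanium alloy into compression, with equal and opposite forces P (no external load).
Compatibility of the two members (thermal + elastic change equal): (α₁ − α₂)ΔT = P·[1/(A₁E₁) + 1/(A₂E₂)].
|α₁ − α₂|·ΔT = 7.5×10⁻⁶ × 168 = 0.00126.
1/(A₁E₁) + 1/(A₂E₂) = 1/(2400×114×10³) + 1/(1275×196×10³) = 7.657×10⁻⁹ N⁻¹.
P = 0.00126 / 7.657×10⁻⁹ = 164600 N = 164.6 kN.
σ_{titanium alloy} = P/A₁ = 164600/2400 = 68.57 MPa, compressive.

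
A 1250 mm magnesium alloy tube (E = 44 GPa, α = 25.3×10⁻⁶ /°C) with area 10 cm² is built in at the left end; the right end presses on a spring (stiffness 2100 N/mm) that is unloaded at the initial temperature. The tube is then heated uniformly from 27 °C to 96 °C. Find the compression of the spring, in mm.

Free thermal expansion: δ_free = αΔT L = 25.3×10⁻⁶ × 69 × 1250 = 2.182 mm.
With a force P in the spring, the elastic change of the tube is PL/(AE) and that of the spring is P/k; compatibility requires their sum to equal δ_free.
P [ L/(AE) + 1/k ] = δ_free → P [ 1250/(1000×44×10³) + 1/(2100) ] = 2.182.
P = 2.182 / 0.0005046 = 4324 N.
Spring compression = P/k = 4324/(2100) = 2.059 mm.

δ ≈ 2.06 mm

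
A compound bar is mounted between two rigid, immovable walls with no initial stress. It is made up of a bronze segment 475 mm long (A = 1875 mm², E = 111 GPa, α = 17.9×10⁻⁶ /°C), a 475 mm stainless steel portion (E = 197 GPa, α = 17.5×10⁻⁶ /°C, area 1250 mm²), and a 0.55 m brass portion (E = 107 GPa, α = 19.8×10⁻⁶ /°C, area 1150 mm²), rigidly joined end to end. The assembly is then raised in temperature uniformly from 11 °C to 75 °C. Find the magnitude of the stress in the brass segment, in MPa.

If the supports were absent, the total length change would be Σ αᵢΔT Lᵢ = 17.9×10⁻⁶×64×475 + 17.5×10⁻⁶×64×475 + 19.8×10⁻⁶×64×550 = 1.773 mm.
The walls prevent any net length change, so an axial force P (same in every segment) develops. Compatibility: P · Σ Lᵢ/(AᵢEᵢ) = δ_free.
The series flexibility is Σ Lᵢ/(AᵢEᵢ) = 475/(1875×111×10³) + 475/(1250×197×10³) + 550/(1150×107×10³) = 8.681×10⁻⁶ mm/N.
So P = 1.773 / 8.681×10⁻⁶ = 204.3 kN, compressive.
σ_{brass} = P / A = 204300 / 1150 = 177.6 MPa.

σ ≈ 178 MPa (compressive)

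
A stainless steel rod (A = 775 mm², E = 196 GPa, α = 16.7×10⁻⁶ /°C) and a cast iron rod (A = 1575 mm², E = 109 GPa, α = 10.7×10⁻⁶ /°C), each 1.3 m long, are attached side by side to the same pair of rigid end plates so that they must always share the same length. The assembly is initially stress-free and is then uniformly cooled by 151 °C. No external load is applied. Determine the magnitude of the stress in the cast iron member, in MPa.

σ ≈ 46.4 MPa (compressive)

The stainless steel has the larger α, so on cooling it would change length more than the cast iron if both were free. The rigid plates force a common final length, so the stainless steel is put into tension and the cast iron into compression, with equal and opposite forces P (no external load).
Setting the final lengths equal and cancelling L: (α₁ − α₂)ΔT = P/(A₁E₁) + P/(A₂E₂).
|α₁ − α₂|·ΔT = 6×10⁻⁶ × 151 = 0.000906.
1/(A₁E₁) + 1/(A₂E₂) = 1/(775×196×10³) + 1/(1575×109×10³) = 1.241×10⁻⁸ N⁻¹.
P = 0.000906 / 1.241×10⁻⁸ = 73020 N = 73.02 kN.
σ_{cast iron} = P/A₂ = 73020/1575 = 46.36 MPa, compressive.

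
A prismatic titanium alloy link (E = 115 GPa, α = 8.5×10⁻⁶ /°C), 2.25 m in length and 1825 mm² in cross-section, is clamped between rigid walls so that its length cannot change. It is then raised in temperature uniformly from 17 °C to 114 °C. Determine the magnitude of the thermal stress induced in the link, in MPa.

σ ≈ 94.8 MPa (compressive)

With length fixed, the mechanical strain must cancel the thermal strain αΔT = 8.5×10⁻⁶ × 97 = 824.5×10⁻⁶.
σ = EαΔT = 115×10³ × 8.5×10⁻⁶ × 97 = 94.82 MPa (compressive; the link is trying to expand).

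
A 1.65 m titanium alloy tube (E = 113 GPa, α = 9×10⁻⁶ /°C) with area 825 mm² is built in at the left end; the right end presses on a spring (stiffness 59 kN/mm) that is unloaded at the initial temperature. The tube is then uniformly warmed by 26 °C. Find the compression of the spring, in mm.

δ ≈ 0.189 mm

If the spring were absent the tube would lengthen by αΔT L = 9×10⁻⁶ × 26 × 1650 = 0.3861 mm.
Let P be the compressive force at the spring. The tube shortens elastically by PL/(AE) and the spring compresses by P/k; together these equal δ_free.
So P = δ_free / [L/(AE) + 1/k] = 0.3861 / [ 1650/(825×113×10³) + 1/(59×10³) ].
P = 0.3861 / 3.465×10⁻⁵ = 11140 N.
Spring compression = P/k = 11140/(59×10³) = 0.1889 mm.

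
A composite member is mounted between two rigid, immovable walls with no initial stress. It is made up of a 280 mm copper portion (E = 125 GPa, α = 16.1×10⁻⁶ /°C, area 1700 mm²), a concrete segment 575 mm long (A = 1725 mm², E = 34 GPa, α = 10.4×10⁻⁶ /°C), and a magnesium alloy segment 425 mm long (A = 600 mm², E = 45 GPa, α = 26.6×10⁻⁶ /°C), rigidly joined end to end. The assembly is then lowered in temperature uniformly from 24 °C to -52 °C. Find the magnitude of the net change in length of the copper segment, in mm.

If the supports were absent, the total length change would be Σ αᵢΔT Lᵢ = 16.1×10⁻⁶×76×280 + 10.4×10⁻⁶×76×575 + 26.6×10⁻⁶×76×425 = 1.656 mm.
The walls prevent any net length change, so an axial force P (same in every segment) develops. Compatibility: P · Σ Lᵢ/(AᵢEᵢ) = δ_free.
The series flexibility is Σ Lᵢ/(AᵢEᵢ) = 280/(1700×125×10³) + 575/(1725×34×10³) + 425/(600×45×10³) = 2.686×10⁻⁵ mm/N.
So P = 1.656 / 2.686×10⁻⁵ = 61.66 kN, tensile.
For the copper segment, free thermal change = 16.1×10⁻⁶×76×280 = 0.3426 mm and elastic change from P = 61660×280/(1700×125×10³) = 0.08124 mm; these oppose, so the net change is 0.261 mm (segment shortens).

|ΔL| ≈ 0.261 mm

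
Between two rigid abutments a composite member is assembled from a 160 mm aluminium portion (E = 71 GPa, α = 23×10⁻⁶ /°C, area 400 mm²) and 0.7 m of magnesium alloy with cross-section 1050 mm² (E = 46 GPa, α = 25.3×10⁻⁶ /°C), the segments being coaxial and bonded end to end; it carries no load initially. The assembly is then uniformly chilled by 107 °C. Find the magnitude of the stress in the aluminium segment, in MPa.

Free thermal contraction of the whole bar: Σ αᵢΔT Lᵢ = 23×10⁻⁶×107×160 + 25.3×10⁻⁶×107×700 = 2.289 mm.
The walls prevent any net length change, so an axial force P (same in every segment) develops. Compatibility: P · Σ Lᵢ/(AᵢEᵢ) = δ_free.
The series flexibility is Σ Lᵢ/(AᵢEᵢ) = 160/(400×71×10³) + 700/(1050×46×10³) = 2.013×10⁻⁵ mm/N.
P = 2.289 / 2.013×10⁻⁵ = 113700 N = 113.7 kN, tensile.
σ_{aluminium} = P / A = 113700 / 400 = 284.3 MPa.

σ ≈ 284 MPa (tensile)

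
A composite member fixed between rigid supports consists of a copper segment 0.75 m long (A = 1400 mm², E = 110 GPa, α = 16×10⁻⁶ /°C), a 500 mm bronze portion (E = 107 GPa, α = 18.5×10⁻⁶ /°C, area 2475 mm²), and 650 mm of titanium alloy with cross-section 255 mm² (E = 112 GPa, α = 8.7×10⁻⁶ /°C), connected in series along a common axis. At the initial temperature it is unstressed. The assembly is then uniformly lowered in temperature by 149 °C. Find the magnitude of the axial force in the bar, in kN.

Free thermal contraction of the whole bar: Σ αᵢΔT Lᵢ = 16×10⁻⁶×149×750 + 18.5×10⁻⁶×149×500 + 8.7×10⁻⁶×149×650 = 4.009 mm.
The rigid supports impose zero overall length change; the single axial force P common to all segments must satisfy P Σ Lᵢ/(AᵢEᵢ) = δ_free.
Σ Lᵢ/(AᵢEᵢ) = 750/(1400×110×10³) + 500/(2475×107×10³) + 650/(255×112×10³) = 2.952×10⁻⁵ mm/N.
So P = 4.009 / 2.952×10⁻⁵ = 135.8 kN, tensile.

P ≈ 136 kN (tensile)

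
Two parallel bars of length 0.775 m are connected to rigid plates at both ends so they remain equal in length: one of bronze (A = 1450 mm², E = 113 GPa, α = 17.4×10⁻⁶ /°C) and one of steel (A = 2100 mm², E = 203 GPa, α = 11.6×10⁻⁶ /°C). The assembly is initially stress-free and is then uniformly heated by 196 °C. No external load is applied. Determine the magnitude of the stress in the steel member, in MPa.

σ ≈ 64.1 MPa (tensile)

The bronze has the larger α, so on heating it would change length more than the steel if both were free. The rigid plates force a common final length, so the bronze is put into compression and the steel into tension, with equal and opposite forces P (no external load).
Setting the final lengths equal and cancelling L: (α₁ − α₂)ΔT = P/(A₁E₁) + P/(A₂E₂).
|α₁ − α₂|·ΔT = 5.8×10⁻⁶ × 196 = 0.001137.
1/(A₁E₁) + 1/(A₂E₂) = 1/(1450×113×10³) + 1/(2100×203×10³) = 8.449×10⁻⁹ N⁻¹.
P = 0.001137 / 8.449×10⁻⁹ = 134500 N = 134.5 kN.
σ_{steel} = P/A₂ = 134500/2100 = 64.07 MPa, tensile.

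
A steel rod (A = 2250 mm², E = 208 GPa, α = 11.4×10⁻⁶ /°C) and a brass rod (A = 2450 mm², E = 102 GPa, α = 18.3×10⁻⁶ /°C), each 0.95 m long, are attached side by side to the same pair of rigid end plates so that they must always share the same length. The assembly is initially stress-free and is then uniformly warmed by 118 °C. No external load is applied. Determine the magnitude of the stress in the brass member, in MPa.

Equilibrium of a rigid end plate with no external load gives equal and opposite internal forces ±P in the two members. Since α_{brass} > α_{steel}, heating drives the brass into compression and the steel into tension.
Setting the final lengths equal and cancelling L: (α₁ − α₂)ΔT = P/(A₁E₁) + P/(A₂E₂).
|α₁ − α₂|·ΔT = 6.9×10⁻⁶ × 118 = 0.0008142.
1/(A₁E₁) + 1/(A₂E₂) = 1/(2250×208×10³) + 1/(2450×102×10³) = 6.138×10⁻⁹ N⁻¹.
So P = 0.0008142 / 6.138×10⁻⁹ = 132.6 kN.
σ_{brass} = P/A₂ = 132600/2450 = 54.14 MPa, compressive.

σ ≈ 54.1 MPa (compressive)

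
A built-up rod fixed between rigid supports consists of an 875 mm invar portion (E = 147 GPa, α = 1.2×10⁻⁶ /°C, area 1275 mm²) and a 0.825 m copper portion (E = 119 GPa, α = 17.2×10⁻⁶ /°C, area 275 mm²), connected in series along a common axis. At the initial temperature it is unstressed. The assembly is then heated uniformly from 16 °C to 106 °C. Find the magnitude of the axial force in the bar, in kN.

P ≈ 45.9 kN (compressive)

Free thermal expansion of the whole bar: Σ αᵢΔT Lᵢ = 1.2×10⁻⁶×90×875 + 17.2×10⁻⁶×90×825 = 1.372 mm.
The walls prevent any net length change, so an axial force P (same in every segment) develops. Compatibility: P · Σ Lᵢ/(AᵢEᵢ) = δ_free.
Σ Lᵢ/(AᵢEᵢ) = 875/(1275×147×10³) + 825/(275×119×10³) = 2.988×10⁻⁵ mm/N.
P = 1.372 / 2.988×10⁻⁵ = 45910 N = 45.91 kN, compressive.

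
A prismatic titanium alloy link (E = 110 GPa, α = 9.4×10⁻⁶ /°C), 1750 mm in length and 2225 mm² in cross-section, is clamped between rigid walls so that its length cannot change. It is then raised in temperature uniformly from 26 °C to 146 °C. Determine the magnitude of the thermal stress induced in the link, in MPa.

σ ≈ 124 MPa (compressive)

Because both ends are immovable the net strain is zero, and the suppressed thermal strain is αΔT = 9.4×10⁻⁶ × 120 = 1128×10⁻⁶.
The stress required to suppress this strain is σ = Eε = 110×10³ × 1128×10⁻⁶ = 124.1 MPa, compressive since the link is trying to expand.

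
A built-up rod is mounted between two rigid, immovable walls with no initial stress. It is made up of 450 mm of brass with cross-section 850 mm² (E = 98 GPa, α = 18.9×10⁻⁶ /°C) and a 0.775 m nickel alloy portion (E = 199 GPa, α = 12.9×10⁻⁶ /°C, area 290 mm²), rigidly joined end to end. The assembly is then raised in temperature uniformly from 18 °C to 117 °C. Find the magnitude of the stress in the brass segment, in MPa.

σ ≈ 114 MPa (compressive)

If the supports were absent, the total length change would be Σ αᵢΔT Lᵢ = 18.9×10⁻⁶×99×450 + 12.9×10⁻⁶×99×775 = 1.832 mm.
Since the ends are fixed, an axial force P builds up, equal in every segment, with P · Σ Lᵢ/(AᵢEᵢ) = δ_free.
The series flexibility is Σ Lᵢ/(AᵢEᵢ) = 450/(850×98×10³) + 775/(290×199×10³) = 1.883×10⁻⁵ mm/N.
So P = 1.832 / 1.883×10⁻⁵ = 97.27 kN, compressive.
σ_{brass} = P / A = 97270 / 850 = 114.4 MPa.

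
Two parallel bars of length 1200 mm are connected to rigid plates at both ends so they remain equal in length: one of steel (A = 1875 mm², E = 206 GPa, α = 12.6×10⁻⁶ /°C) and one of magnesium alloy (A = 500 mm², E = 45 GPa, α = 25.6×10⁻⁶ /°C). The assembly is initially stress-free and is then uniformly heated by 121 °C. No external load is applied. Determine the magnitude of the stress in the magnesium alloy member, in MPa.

σ ≈ 66.9 MPa (compressive)

The magnesium alloy has the larger α, so on heating it would change length more than the steel if both were free. The rigid plates force a common final length, so the magnesium alloy is put into compression and the steel into tension, with equal and opposite forces P (no external load).
Setting the final lengths equal and cancelling L: (α₁ − α₂)ΔT = P/(A₁E₁) + P/(A₂E₂).
|α₁ − α₂|·ΔT = 13×10⁻⁶ × 121 = 0.001573.
1/(A₁E₁) + 1/(A₂E₂) = 1/(1875×206×10³) + 1/(500×45×10³) = 4.703×10⁻⁸ N⁻¹.
P = 0.001573 / 4.703×10⁻⁸ = 33440 N = 33.44 kN.
σ_{magnesium alloy} = P/A₂ = 33440/500 = 66.89 MPa, compressive.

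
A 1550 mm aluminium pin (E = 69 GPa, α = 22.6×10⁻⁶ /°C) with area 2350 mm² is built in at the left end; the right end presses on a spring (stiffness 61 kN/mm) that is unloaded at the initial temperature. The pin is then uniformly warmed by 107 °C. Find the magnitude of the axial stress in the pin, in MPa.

If the spring were absent the pin would lengthen by αΔT L = 22.6×10⁻⁶ × 107 × 1550 = 3.748 mm.
Let P be the compressive force at the spring. The pin shortens elastically by PL/(AE) and the spring compresses by P/k; together these equal δ_free.
So P = δ_free / [L/(AE) + 1/k] = 3.748 / [ 1550/(2350×69×10³) + 1/(61×10³) ].
P = 3.748 / 2.595×10⁻⁵ = 144400 N.
σ = P/A = 144400/2350 = 61.46 MPa.

σ ≈ 61.5 MPa (compressive)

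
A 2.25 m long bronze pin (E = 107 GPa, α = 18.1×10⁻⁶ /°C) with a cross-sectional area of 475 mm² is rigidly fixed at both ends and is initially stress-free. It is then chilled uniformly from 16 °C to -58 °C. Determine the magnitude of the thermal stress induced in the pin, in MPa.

σ ≈ 143 MPa (tensile)

Because both ends are immovable the net strain is zero, and the suppressed thermal strain is αΔT = 18.1×10⁻⁶ × 74 = 1339.4×10⁻⁶.
Hence σ = E·αΔT = 107×10³ × 1339.4×10⁻⁶ = 143.3 MPa, tensile.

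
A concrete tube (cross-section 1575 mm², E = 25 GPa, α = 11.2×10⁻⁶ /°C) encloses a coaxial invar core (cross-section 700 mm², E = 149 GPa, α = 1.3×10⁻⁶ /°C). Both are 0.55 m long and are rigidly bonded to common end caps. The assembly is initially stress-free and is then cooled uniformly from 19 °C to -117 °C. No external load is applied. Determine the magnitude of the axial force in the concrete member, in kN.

P ≈ 38.5 kN (tensile in the concrete)

Both members must finish at the same length. With the larger α, the concrete tends to over-contract; the plates restrain it, putting the concrete in tension and the invar in compression. With no external load the two internal forces are equal and opposite, magnitude P.
Equating the net (thermal + elastic) strains gives |α₁ − α₂|·ΔT = P·[1/(A₁E₁) + 1/(A₂E₂)].
|α₁ − α₂|·ΔT = 9.9×10⁻⁶ × 136 = 0.001346.
1/(A₁E₁) + 1/(A₂E₂) = 1/(1575×25×10³) + 1/(700×149×10³) = 3.498×10⁻⁸ N⁻¹.
P = 0.001346 / 3.498×10⁻⁸ = 38490 N = 38.49 kN.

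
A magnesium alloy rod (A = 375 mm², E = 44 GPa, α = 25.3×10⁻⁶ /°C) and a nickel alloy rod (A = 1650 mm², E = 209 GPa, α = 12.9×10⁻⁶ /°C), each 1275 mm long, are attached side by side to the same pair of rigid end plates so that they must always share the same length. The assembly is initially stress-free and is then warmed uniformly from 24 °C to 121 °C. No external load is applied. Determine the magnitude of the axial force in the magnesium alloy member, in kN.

P ≈ 18.9 kN (compressive in the magnesium alloy)

Equilibrium of a rigid end plate with no external load gives equal and opposite internal forces ±P in the two members. Since α_{magnesium alloy} > α_{nickel alloy}, heating drives the magnesium alloy into compression and the nickel alloy into tension.
Compatibility of the two members (thermal + elastic change equal): (α₁ − α₂)ΔT = P·[1/(A₁E₁) + 1/(A₂E₂)].
|α₁ − α₂|·ΔT = 12.4×10⁻⁶ × 97 = 0.001203.
1/(A₁E₁) + 1/(A₂E₂) = 1/(375×44×10³) + 1/(1650×209×10³) = 6.351×10⁻⁸ N⁻¹.
P = 0.001203 / 6.351×10⁻⁸ = 18940 N = 18.94 kN.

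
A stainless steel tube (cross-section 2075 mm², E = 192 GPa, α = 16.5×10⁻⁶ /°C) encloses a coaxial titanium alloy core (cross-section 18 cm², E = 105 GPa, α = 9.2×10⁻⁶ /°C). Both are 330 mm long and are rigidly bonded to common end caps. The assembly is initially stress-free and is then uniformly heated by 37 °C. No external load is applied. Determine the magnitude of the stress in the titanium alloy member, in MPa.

The stainless steel has the larger α, so on heating it would change length more than the titanium alloy if both were free. The rigid plates force a common final length, so the stainless steel is put into compression and the titanium alloy into tension, with equal and opposite forces P (no external load).
Equating the net (thermal + elastic) strains gives |α₁ − α₂|·ΔT = P·[1/(A₁E₁) + 1/(A₂E₂)].
|α₁ − α₂|·ΔT = 7.3×10⁻⁶ × 37 = 0.0002701.
1/(A₁E₁) + 1/(A₂E₂) = 1/(2075×192×10³) + 1/(1800×105×10³) = 7.801×10⁻⁹ N⁻¹.
So P = 0.0002701 / 7.801×10⁻⁹ = 34.62 kN.
σ_{titanium alloy} = P/A₂ = 34620/1800 = 19.24 MPa, tensile.

σ ≈ 19.2 MPa (tensile)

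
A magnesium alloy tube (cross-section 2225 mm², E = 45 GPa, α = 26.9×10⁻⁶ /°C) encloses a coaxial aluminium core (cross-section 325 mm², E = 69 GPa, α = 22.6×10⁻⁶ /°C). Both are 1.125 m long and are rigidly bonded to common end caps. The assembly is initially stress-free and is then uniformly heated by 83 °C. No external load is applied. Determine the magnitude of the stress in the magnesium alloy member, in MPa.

Both members must finish at the same length. With the larger α, the magnesium alloy tends to over-expand; the plates restrain it, putting the magnesium alloy in compression and the aluminium in tension. With no external load the two internal forces are equal and opposite, magnitude P.
Compatibility of the two members (thermal + elastic change equal): (α₁ − α₂)ΔT = P·[1/(A₁E₁) + 1/(A₂E₂)].
|α₁ − α₂|·ΔT = 4.3×10⁻⁶ × 83 = 0.0003569.
1/(A₁E₁) + 1/(A₂E₂) = 1/(2225×45×10³) + 1/(325×69×10³) = 5.458×10⁻⁸ N⁻¹.
P = 0.0003569 / 5.458×10⁻⁸ = 6539 N = 6.539 kN.
σ_{magnesium alloy} = P/A₁ = 6539/2225 = 2.939 MPa, compressive.

σ ≈ 2.94 MPa (compressive)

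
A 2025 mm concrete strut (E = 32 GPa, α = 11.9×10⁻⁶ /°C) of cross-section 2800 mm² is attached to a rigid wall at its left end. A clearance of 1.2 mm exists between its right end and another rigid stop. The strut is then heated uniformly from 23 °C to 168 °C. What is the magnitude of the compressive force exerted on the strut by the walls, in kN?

P ≈ 102 kN

If the wall were absent the strut would grow by αΔT L = 11.9×10⁻⁶ × 145 × 2025 = 3.494 mm.
The gap closes (δ_free > 1.2 mm) and the wall then resists a further 3.494 − 1.2 = 2.294 mm of expansion.
That suppressed elongation corresponds to σ = E·Δ/L = 32×10³ × 2.294/2025 = 36.25 MPa.
Force on the wall = σA = 36.25 × 2800 mm² = 101.5 kN.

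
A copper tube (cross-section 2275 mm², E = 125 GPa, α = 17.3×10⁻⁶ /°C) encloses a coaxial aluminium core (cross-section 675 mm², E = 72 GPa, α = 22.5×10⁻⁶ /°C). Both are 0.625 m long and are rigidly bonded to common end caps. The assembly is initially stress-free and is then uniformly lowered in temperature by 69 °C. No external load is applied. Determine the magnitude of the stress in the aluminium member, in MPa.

The aluminium has the larger α, so on cooling it would change length more than the copper if both were free. The rigid plates force a common final length, so the aluminium is put into tension and the copper into compression, with equal and opposite forces P (no external load).
Equating the net (thermal + elastic) strains gives |α₁ − α₂|·ΔT = P·[1/(A₁E₁) + 1/(A₂E₂)].
|α₁ − α₂|·ΔT = 5.2×10⁻⁶ × 69 = 0.0003588.
1/(A₁E₁) + 1/(A₂E₂) = 1/(2275×125×10³) + 1/(675×72×10³) = 2.409×10⁻⁸ N⁻¹.
P = 0.0003588 / 2.409×10⁻⁸ = 14890 N = 14.89 kN.
σ_{aluminium} = P/A₂ = 14890/675 = 22.06 MPa, tensile.

σ ≈ 22.1 MPa (tensile)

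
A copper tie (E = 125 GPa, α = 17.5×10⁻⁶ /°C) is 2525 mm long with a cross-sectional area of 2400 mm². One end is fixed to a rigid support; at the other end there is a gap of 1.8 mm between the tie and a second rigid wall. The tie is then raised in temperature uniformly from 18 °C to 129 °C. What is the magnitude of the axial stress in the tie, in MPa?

σ ≈ 154 MPa (compressive)

Unrestrained expansion: δ_free = αΔT L = 17.5×10⁻⁶ × 111 × 2525 = 4.905 mm.
The gap closes (δ_free > 1.8 mm) and the wall then resists a further 4.905 − 1.8 = 3.105 mm of expansion.
That suppressed elongation corresponds to σ = E·Δ/L = 125×10³ × 3.105/2525 = 153.7 MPa.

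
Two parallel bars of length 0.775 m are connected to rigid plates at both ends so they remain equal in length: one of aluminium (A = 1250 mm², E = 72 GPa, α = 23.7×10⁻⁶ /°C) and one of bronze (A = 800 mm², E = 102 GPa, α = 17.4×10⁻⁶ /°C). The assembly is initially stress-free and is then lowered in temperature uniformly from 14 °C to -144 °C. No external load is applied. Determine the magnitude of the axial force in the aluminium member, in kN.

P ≈ 42.6 kN (tensile in the aluminium)

Both members must finish at the same length. With the larger α, the aluminium tends to over-contract; the plates restrain it, putting the aluminium in tension and the bronze in compression. With no external load the two internal forces are equal and opposite, magnitude P.
Equating the net (thermal + elastic) strains gives |α₁ − α₂|·ΔT = P·[1/(A₁E₁) + 1/(A₂E₂)].
|α₁ − α₂|·ΔT = 6.3×10⁻⁶ × 158 = 0.0009954.
1/(A₁E₁) + 1/(A₂E₂) = 1/(1250×72×10³) + 1/(800×102×10³) = 2.337×10⁻⁸ N⁻¹.
P = 0.0009954 / 2.337×10⁻⁸ = 42600 N = 42.6 kN.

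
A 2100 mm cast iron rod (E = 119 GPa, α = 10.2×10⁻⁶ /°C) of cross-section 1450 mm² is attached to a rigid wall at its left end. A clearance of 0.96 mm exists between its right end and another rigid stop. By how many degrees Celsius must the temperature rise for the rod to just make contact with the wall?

The gap closes when αΔT L = 0.96 mm, since the rod is still unstressed at that instant.
So ΔT = g/(αL) = 0.96/(10.2×10⁻⁶ × 2100) = 44.82 °C.

ΔT ≈ 44.8 °C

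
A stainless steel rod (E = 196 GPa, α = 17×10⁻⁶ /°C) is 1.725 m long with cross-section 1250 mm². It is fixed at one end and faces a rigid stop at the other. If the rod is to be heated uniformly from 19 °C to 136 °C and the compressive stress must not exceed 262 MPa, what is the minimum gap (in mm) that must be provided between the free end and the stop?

g ≈ 1.13 mm

With no wall the rod would lengthen by αΔT L = 17×10⁻⁶ × 117 × 1725 = 3.431 mm.
At the allowable stress the elastic shortening the wall may impose is σL/E = 262 × 1725 / (196×10³) = 2.306 mm.
The gap must absorb the remainder: g_min = 3.431 − 2.306 = 1.125 mm.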